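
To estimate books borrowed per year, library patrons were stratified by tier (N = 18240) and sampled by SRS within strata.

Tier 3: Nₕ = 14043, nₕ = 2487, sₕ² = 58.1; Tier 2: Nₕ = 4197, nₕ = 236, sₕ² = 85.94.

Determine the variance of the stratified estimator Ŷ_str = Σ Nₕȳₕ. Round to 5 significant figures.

Var(Ŷ_str) = Σₕ Nₕ²(1 − fₕ)sₕ²/nₕ.
Tier 3: 14043²·(1 − 2487/14043)·58.1/2487 = 3.7911221 × 10^6.
Tier 2: 4197²·(1 − 236/4197)·85.94/236 = 6.0537873 × 10^6.
Sum = 9.8449094 × 10^6.

9.8449 × 10^6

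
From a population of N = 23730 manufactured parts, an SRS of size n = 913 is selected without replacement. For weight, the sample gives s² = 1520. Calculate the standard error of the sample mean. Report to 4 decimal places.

Under SRS without replacement, Var(ȳ) = (1 − f)·s²/n with f = n/N = 913/23730 = 0.03847450.
Var(ȳ) = (1 − 0.03847450)·1520/913 = 0.96152550·1.6648412 = 1.6007872.
SE(ȳ) = √(1.6007872) = 1.2652.

1.2652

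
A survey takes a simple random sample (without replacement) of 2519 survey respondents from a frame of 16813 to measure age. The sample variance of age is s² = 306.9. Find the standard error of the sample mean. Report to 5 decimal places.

0.32184

Under SRS without replacement, Var(ȳ) = (1 − f)·s²/n with f = n/N = 2519/16813 = 0.14982454.
Var(ȳ) = (1 − 0.14982454)·306.9/2519 = 0.85017546·0.12183406 = 0.10358033.
SE(ȳ) = √(0.10358033) = 0.32184.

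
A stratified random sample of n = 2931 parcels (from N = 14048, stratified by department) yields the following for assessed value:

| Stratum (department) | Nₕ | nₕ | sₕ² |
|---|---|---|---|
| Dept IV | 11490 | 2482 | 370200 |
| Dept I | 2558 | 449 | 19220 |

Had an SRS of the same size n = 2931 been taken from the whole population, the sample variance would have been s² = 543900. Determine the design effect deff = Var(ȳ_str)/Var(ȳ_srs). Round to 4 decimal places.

0.5407

Var(ȳ_str) = Σ Wₕ²(1−fₕ)sₕ²/nₕ with Wₕ = Nₕ/14048:
  Dept IV: (11490/14048)²·(1−2482/11490)·370200/2482 = 78.226526
  Dept I: (2558/14048)²·(1−449/2558)·19220/449 = 1.1701867
  → Var(ȳ_str) = 79.396713.
Var(ȳ_srs) = (1 − 2931/14048)·543900/2931 = 146.85081.
deff = 79.396713 / 146.85081 = 0.5407.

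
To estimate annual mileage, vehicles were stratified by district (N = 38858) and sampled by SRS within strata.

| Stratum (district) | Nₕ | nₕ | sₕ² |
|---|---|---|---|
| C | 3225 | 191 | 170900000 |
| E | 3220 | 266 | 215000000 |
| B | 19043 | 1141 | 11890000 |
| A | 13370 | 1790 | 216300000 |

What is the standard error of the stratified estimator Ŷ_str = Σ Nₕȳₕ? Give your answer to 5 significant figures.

Var(Ŷ_str) = Σₕ Nₕ²(1 − fₕ)sₕ²/nₕ.
C: 3225²·(1 − 191/3225)·170900000/191 = 8.7549565 × 10^12.
E: 3220²·(1 − 266/3220)·215000000/266 = 7.6881737 × 10^12.
B: 19043²·(1 − 1141/19043)·11890000/1141 = 3.5524922 × 10^12.
A: 13370²·(1 − 1790/13370)·216300000/1790 = 1.8708693 × 10^13.
Sum = 3.8704315 × 10^13.
SE = √(3.8704315 × 10^13) = 6.2213 × 10^6.

6.2213 × 10^6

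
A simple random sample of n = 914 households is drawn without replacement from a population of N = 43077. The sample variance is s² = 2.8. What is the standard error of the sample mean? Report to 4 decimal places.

0.0548

Under SRS without replacement, Var(ȳ) = (1 − f)·s²/n with f = n/N = 914/43077 = 0.02121782.
Var(ȳ) = (1 − 0.02121782)·2.8/914 = 0.97878218·0.0030634573 = 0.0029984574.
SE(ȳ) = √(0.0029984574) = 0.0548.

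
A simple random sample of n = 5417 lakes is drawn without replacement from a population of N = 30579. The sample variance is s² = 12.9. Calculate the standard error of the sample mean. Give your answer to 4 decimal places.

Under SRS without replacement, Var(ȳ) = (1 − f)·s²/n with f = n/N = 5417/30579 = 0.17714772.
Var(ȳ) = (1 − 0.17714772)·12.9/5417 = 0.82285228·0.0023813919 = 0.0019595338.
SE(ȳ) = √(0.0019595338) = 0.0443.

0.0443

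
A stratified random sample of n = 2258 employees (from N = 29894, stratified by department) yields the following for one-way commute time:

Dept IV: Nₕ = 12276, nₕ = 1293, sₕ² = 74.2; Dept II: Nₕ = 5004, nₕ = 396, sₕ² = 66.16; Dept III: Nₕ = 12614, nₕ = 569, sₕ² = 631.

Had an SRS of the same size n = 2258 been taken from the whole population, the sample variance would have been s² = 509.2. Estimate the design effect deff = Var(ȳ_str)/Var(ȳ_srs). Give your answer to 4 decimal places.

Var(ȳ_str) = Σ Wₕ²(1−fₕ)sₕ²/nₕ with Wₕ = Nₕ/29894:
  Dept IV: (12276/29894)²·(1−1293/12276)·74.2/1293 = 0.0086579522
  Dept II: (5004/29894)²·(1−396/5004)·66.16/396 = 0.0043108412
  Dept III: (12614/29894)²·(1−569/12614)·631/569 = 0.18854224
  → Var(ȳ_str) = 0.20151103.
Var(ȳ_srs) = (1 − 2258/29894)·509.2/2258 = 0.20847578.
deff = 0.20151103 / 0.20847578 = 0.9666.

0.9666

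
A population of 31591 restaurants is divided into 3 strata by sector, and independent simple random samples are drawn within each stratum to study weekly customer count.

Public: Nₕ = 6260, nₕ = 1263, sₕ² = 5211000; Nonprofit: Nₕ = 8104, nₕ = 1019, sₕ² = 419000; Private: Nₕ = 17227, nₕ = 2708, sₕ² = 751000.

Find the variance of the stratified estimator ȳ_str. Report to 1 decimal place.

Var(ȳ_str) = Σₕ Wₕ²(1 − fₕ)sₕ²/nₕ with Wₕ = Nₕ/N, N = 31591.
Public: Wₕ = 0.19815770; term = 0.19815770²·(1 − 0.20175719)·5211000/1263 = 129.32267.
Nonprofit: Wₕ = 0.25652876; term = 0.25652876²·(1 − 0.12574038)·419000/1019 = 23.656603.
Private: Wₕ = 0.54531354; term = 0.54531354²·(1 − 0.15719510)·751000/2708 = 69.504174.
Sum = 222.48345.

222.5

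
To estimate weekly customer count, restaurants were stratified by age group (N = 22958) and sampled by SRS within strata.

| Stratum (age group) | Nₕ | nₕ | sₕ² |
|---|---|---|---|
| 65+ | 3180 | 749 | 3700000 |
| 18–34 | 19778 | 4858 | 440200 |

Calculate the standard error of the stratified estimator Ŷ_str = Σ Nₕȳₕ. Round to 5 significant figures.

254810

Var(Ŷ_str) = Σₕ Nₕ²(1 − fₕ)sₕ²/nₕ.
65+: 3180²·(1 − 749/3180)·3700000/749 = 3.8188446 × 10^10.
18–34: 19778²·(1 − 4858/19778)·440200/4858 = 2.6738911 × 10^10.
Sum = 6.4927357 × 10^10.
SE = √(6.4927357 × 10^10) = 254810.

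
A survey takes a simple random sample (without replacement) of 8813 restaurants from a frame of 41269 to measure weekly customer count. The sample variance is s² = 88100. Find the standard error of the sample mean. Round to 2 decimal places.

Under SRS without replacement, Var(ȳ) = (1 − f)·s²/n with f = n/N = 8813/41269 = 0.21355012.
Var(ȳ) = (1 − 0.21355012)·88100/8813 = 0.78644988·9.9965959 = 7.8618217.
SE(ȳ) = √(7.8618217) = 2.80.

2.80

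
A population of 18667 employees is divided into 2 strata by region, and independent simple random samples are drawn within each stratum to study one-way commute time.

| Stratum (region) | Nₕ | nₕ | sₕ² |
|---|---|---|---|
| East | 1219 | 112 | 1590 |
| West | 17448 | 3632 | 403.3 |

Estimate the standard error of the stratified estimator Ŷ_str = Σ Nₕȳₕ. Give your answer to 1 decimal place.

6776.8

Var(Ŷ_str) = Σₕ Nₕ²(1 − fₕ)sₕ²/nₕ.
East: 1219²·(1 − 112/1219)·1590/112 = 1.9157129 × 10^7.
West: 17448²·(1 − 3632/17448)·403.3/3632 = 2.6767657 × 10^7.
Sum = 4.5924786 × 10^7.
SE = √(4.5924786 × 10^7) = 6776.8.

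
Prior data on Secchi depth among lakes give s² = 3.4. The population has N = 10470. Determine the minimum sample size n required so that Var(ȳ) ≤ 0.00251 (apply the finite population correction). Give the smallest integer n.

Without fpc, n₀ = s²/D = 3.4/0.00251 = 1354.5817.
With fpc, (1 − n/N)·s²/n ≤ D requires n ≥ n₀/(1 + n₀/N) = 1354.5817/(1 + 1354.5817/10470) = 1199.4057.
Rounding up, n = 1200.

1200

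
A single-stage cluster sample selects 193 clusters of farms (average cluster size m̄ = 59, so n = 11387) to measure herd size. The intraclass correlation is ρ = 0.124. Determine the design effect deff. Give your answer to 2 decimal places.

deff = 1 + (59 − 1)·0.124 = 1 + 7.192 = 8.192.

8.19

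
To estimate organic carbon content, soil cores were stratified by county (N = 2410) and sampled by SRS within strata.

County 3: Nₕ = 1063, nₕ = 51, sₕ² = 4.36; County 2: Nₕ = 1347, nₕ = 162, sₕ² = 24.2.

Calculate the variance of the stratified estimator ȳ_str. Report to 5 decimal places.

0.05689

Var(ȳ_str) = Σₕ Wₕ²(1 − fₕ)sₕ²/nₕ with Wₕ = Nₕ/N, N = 2410.
County 3: Wₕ = 0.44107884; term = 0.44107884²·(1 − 0.04797742)·4.36/51 = 0.015834196.
County 2: Wₕ = 0.55892116; term = 0.55892116²·(1 − 0.12026726)·24.2/162 = 0.041053691.
Sum = 0.056887887.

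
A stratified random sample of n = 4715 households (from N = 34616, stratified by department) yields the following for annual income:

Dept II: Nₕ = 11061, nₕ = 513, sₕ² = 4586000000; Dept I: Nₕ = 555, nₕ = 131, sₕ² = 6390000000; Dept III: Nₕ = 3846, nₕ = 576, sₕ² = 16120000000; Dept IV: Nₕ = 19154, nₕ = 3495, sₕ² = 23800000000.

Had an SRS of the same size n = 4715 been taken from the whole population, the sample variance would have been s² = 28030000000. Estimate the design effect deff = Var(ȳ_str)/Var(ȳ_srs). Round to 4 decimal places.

0.5605

Var(ȳ_str) = Σ Wₕ²(1−fₕ)sₕ²/nₕ with Wₕ = Nₕ/34616:
  Dept II: (11061/34616)²·(1−513/11061)·4586000000/513 = 870417.14
  Dept I: (555/34616)²·(1−131/555)·6390000000/131 = 9579.319
  Dept III: (3846/34616)²·(1−576/3846)·16120000000/576 = 293728.32
  Dept IV: (19154/34616)²·(1−3495/19154)·23800000000/3495 = 1.7045099 × 10^6
  → Var(ȳ_str) = 2.8782347 × 10^6.
Var(ȳ_srs) = (1 − 4715/34616)·28030000000/4715 = 5.1351157 × 10^6.
deff = (2.8782347 × 10^6) / (5.1351157 × 10^6) = 0.5605.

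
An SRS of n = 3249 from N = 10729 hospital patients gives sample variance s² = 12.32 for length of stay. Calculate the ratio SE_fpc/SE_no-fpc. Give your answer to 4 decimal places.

0.8350

f = n/N = 3249/10729 = 0.30282412.
SE_no-fpc = √(s²/n) = 0.061578697; SE_fpc = √((1−f)s²/n) = 0.051416401.
Ratio = √(1−f) = 0.83497059.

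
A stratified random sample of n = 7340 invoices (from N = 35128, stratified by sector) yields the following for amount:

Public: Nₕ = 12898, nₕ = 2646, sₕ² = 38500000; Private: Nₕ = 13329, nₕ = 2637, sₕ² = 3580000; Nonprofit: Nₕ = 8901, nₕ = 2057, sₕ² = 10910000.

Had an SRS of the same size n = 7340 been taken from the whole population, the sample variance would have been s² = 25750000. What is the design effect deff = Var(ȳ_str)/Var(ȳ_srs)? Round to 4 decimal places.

0.7127

Var(ȳ_str) = Σ Wₕ²(1−fₕ)sₕ²/nₕ with Wₕ = Nₕ/35128:
  Public: (12898/35128)²·(1−2646/12898)·38500000/2646 = 1559.1755
  Private: (13329/35128)²·(1−2637/13329)·3580000/2637 = 156.79152
  Nonprofit: (8901/35128)²·(1−2057/8901)·10910000/2057 = 261.83784
  → Var(ȳ_str) = 1977.8049.
Var(ȳ_srs) = (1 − 7340/35128)·25750000/7340 = 2775.1409.
deff = 1977.8049 / 2775.1409 = 0.7127.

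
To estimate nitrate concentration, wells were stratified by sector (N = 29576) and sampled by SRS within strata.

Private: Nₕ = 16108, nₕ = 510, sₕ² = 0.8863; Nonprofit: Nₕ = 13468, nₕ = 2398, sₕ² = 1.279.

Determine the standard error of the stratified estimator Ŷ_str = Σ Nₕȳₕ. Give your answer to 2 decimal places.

718.44

Var(Ŷ_str) = Σₕ Nₕ²(1 − fₕ)sₕ²/nₕ.
Private: 16108²·(1 − 510/16108)·0.8863/510 = 436637.58.
Nonprofit: 13468²·(1 − 2398/13468)·1.279/2398 = 79519.217.
Sum = 516156.8.
SE = √(516156.8) = 718.44.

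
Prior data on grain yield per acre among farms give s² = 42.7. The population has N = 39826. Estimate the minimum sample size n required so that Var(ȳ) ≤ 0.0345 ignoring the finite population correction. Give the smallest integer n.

Without fpc, n₀ = s²/D = 42.7/0.0345 = 1237.6812.
Rounding up, n = 1238.

1238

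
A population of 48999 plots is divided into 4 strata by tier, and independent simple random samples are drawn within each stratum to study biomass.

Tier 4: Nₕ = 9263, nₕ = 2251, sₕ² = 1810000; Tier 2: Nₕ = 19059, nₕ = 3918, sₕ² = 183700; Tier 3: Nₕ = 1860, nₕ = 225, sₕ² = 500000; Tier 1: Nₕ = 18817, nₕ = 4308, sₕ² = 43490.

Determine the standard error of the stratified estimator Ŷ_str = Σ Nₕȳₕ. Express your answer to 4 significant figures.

Var(Ŷ_str) = Σₕ Nₕ²(1 − fₕ)sₕ²/nₕ.
Tier 4: 9263²·(1 − 2251/9263)·1810000/2251 = 5.2227189 × 10^10.
Tier 2: 19059²·(1 − 3918/19059)·183700/3918 = 1.353005 × 10^10.
Tier 3: 1860²·(1 − 225/1860)·500000/225 = 6.758 × 10^9.
Tier 1: 18817²·(1 − 4308/18817)·43490/4308 = 2.7561419 × 10^9.
Sum = 7.5271381 × 10^10.
SE = √(7.5271381 × 10^10) = 274400.

274400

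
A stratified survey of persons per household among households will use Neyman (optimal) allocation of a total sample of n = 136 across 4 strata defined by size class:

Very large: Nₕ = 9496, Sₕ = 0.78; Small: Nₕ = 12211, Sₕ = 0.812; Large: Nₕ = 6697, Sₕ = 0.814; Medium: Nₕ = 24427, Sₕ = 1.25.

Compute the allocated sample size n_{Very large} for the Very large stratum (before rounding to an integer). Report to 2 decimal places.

Neyman allocation: nₕ = n·NₕSₕ / Σⱼ NⱼSⱼ.
Σ NⱼSⱼ = 9496·0.78 + 12211·0.812 + 6697·0.814 + 24427·1.25 = 53307.32.
n_{Very large} = 136·9496·0.78 / 53307.32 = 18.90.

18.90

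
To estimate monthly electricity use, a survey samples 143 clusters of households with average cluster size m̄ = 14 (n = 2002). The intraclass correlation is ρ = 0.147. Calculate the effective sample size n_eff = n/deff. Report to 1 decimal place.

deff = 1 + (14 − 1)·0.147 = 1 + 1.911 = 2.911.
n_eff = 2002 / 2.911 = 687.7.

687.7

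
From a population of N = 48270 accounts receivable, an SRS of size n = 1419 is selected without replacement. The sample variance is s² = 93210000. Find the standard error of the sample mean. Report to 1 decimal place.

Under SRS without replacement, Var(ȳ) = (1 − f)·s²/n with f = n/N = 1419/48270 = 0.02939714.
Var(ȳ) = (1 − 0.02939714)·93210000/1419 = 0.97060286·65687.104 = 63756.091.
SE(ȳ) = √(63756.091) = 252.5.

252.5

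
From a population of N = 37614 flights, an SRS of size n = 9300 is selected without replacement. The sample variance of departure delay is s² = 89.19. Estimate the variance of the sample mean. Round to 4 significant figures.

Under SRS without replacement, Var(ȳ) = (1 − f)·s²/n with f = n/N = 9300/37614 = 0.24724836.
Var(ȳ) = (1 − 0.24724836)·89.19/9300 = 0.75275164·0.0095903226 = 0.007219131.

0.007219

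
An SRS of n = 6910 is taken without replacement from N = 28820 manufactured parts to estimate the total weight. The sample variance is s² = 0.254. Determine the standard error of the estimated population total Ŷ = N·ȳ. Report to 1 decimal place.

Var(Ŷ) = N²·Var(ȳ) = N²·(1 − n/N)·s²/n.
f = 6910/28820 = 0.23976405; Var(ȳ) = 0.76023595·0.254/6910 = 2.7944997 × 10^-5.
Var(Ŷ) = 28820² · (2.7944997 × 10^-5) = 23210.902.
SE(Ŷ) = √(23210.902) = 152.4.

152.4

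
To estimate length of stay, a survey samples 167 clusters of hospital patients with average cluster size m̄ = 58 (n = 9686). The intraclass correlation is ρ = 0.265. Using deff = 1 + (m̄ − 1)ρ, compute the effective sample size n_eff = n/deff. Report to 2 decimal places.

deff = 1 + (58 − 1)·0.265 = 1 + 15.105 = 16.105.
n_eff = 9686 / 16.105 = 601.43.

601.43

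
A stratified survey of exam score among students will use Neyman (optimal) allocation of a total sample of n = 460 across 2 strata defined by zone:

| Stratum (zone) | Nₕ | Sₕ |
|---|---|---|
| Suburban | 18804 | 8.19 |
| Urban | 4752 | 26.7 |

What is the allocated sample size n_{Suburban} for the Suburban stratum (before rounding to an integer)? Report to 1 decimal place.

252.2

Neyman allocation: nₕ = n·NₕSₕ / Σⱼ NⱼSⱼ.
Σ NⱼSⱼ = 18804·8.19 + 4752·26.7 = 280883.16.
n_{Suburban} = 460·18804·8.19 / 280883.16 = 252.2.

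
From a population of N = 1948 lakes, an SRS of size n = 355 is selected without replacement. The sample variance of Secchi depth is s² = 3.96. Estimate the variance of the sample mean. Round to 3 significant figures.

Under SRS without replacement, Var(ȳ) = (1 − f)·s²/n with f = n/N = 355/1948 = 0.18223819.
Var(ȳ) = (1 − 0.18223819)·3.96/355 = 0.81776181·0.01115493 = 0.0091220754.

0.00912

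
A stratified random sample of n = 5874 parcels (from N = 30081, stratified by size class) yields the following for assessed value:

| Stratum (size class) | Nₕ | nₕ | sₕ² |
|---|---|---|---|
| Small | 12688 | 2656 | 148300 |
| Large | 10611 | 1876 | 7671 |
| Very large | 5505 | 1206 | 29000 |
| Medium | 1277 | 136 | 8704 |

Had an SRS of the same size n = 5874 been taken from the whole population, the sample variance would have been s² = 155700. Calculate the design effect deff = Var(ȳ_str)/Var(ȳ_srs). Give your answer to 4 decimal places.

0.4222

Var(ȳ_str) = Σ Wₕ²(1−fₕ)sₕ²/nₕ with Wₕ = Nₕ/30081:
  Small: (12688/30081)²·(1−2656/12688)·148300/2656 = 7.8543316
  Large: (10611/30081)²·(1−1876/10611)·7671/1876 = 0.41884548
  Very large: (5505/30081)²·(1−1206/5505)·29000/1206 = 0.6289135
  Medium: (1277/30081)²·(1−136/1277)·8704/136 = 0.10305569
  → Var(ȳ_str) = 9.0051463.
Var(ȳ_srs) = (1 − 5874/30081)·155700/5874 = 21.330615.
deff = 9.0051463 / 21.330615 = 0.4222.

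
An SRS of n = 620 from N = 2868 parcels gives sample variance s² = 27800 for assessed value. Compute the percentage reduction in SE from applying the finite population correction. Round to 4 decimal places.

11.4663

f = n/N = 620/2868 = 0.21617852.
SE_no-fpc = √(s²/n) = 6.6961713; SE_fpc = √((1−f)s²/n) = 5.9283677.
Ratio = √(1−f) = 0.88533693. Reduction = 100·(1 − 0.88533693) = 11.4663%.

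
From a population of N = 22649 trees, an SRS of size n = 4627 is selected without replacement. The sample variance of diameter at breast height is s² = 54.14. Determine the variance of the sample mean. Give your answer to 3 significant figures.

0.00931

Under SRS without replacement, Var(ȳ) = (1 − f)·s²/n with f = n/N = 4627/22649 = 0.20429158.
Var(ȳ) = (1 − 0.20429158)·54.14/4627 = 0.79570842·0.011700886 = 0.0093104936.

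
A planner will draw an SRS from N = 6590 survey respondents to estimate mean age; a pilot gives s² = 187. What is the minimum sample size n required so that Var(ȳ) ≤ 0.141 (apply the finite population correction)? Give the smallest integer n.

Without fpc, n₀ = s²/D = 187/0.141 = 1326.2411.
With fpc, (1 − n/N)·s²/n ≤ D requires n ≥ n₀/(1 + n₀/N) = 1326.2411/(1 + 1326.2411/6590) = 1104.0504.
Rounding up, n = 1105.

1105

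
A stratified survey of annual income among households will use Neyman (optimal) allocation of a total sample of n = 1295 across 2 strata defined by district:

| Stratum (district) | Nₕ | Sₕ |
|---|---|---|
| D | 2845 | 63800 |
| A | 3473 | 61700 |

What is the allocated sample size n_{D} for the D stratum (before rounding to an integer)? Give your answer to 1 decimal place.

Neyman allocation: nₕ = n·NₕSₕ / Σⱼ NⱼSⱼ.
Σ NⱼSⱼ = 2845·63800 + 3473·61700 = 3.957951 × 10^8.
n_{D} = 1295·2845·63800 / (3.957951 × 10^8) = 593.9.

593.9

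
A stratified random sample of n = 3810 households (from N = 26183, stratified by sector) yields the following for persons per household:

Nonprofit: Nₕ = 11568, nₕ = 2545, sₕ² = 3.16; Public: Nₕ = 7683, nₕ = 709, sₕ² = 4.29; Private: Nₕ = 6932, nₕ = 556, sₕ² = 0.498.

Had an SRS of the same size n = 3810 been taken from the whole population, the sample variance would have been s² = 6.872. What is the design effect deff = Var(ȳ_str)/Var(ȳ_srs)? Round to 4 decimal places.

Var(ȳ_str) = Σ Wₕ²(1−fₕ)sₕ²/nₕ with Wₕ = Nₕ/26183:
  Nonprofit: (11568/26183)²·(1−2545/11568)·3.16/2545 = 1.8904697 × 10^-4
  Public: (7683/26183)²·(1−709/7683)·4.29/709 = 4.729171 × 10^-4
  Private: (6932/26183)²·(1−556/6932)·0.498/556 = 5.7746092 × 10^-5
  → Var(ȳ_str) = 7.1971016 × 10^-4.
Var(ȳ_srs) = (1 − 3810/26183)·6.872/3810 = 0.0015412142.
deff = (7.1971016 × 10^-4) / 0.0015412142 = 0.4670.

0.4670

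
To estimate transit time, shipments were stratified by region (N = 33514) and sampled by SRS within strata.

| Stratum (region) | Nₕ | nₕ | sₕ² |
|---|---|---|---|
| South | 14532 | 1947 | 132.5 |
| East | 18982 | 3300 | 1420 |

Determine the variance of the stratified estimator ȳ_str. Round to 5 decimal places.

0.12512

Var(ȳ_str) = Σₕ Wₕ²(1 − fₕ)sₕ²/nₕ with Wₕ = Nₕ/N, N = 33514.
South: Wₕ = 0.43360983; term = 0.43360983²·(1 − 0.13398018)·132.5/1947 = 0.011080925.
East: Wₕ = 0.56639017; term = 0.56639017²·(1 − 0.17384891)·1420/3300 = 0.11404212.
Sum = 0.12512305.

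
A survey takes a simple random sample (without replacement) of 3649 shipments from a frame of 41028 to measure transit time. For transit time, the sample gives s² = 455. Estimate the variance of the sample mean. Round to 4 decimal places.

0.1136

Under SRS without replacement, Var(ȳ) = (1 − f)·s²/n with f = n/N = 3649/41028 = 0.08893926.
Var(ȳ) = (1 − 0.08893926)·455/3649 = 0.91106074·0.1246917 = 0.11360171.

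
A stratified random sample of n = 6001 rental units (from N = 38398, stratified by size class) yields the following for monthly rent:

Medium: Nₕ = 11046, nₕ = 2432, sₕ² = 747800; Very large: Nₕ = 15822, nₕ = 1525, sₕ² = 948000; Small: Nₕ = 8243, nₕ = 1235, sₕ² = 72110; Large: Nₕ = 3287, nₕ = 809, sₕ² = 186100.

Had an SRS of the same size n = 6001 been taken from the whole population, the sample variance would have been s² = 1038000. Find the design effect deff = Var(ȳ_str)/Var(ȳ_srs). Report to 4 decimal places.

Var(ȳ_str) = Σ Wₕ²(1−fₕ)sₕ²/nₕ with Wₕ = Nₕ/38398:
  Medium: (11046/38398)²·(1−2432/11046)·747800/2432 = 19.843332
  Very large: (15822/38398)²·(1−1525/15822)·948000/1525 = 95.37347
  Small: (8243/38398)²·(1−1235/8243)·72110/1235 = 2.287656
  Large: (3287/38398)²·(1−809/3287)·186100/809 = 1.270813
  → Var(ȳ_str) = 118.77527.
Var(ȳ_srs) = (1 − 6001/38398)·1038000/6001 = 145.93851.
deff = 118.77527 / 145.93851 = 0.8139.

0.8139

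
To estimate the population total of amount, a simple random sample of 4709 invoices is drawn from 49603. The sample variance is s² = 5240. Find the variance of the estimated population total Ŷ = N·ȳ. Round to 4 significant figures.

Var(Ŷ) = N²·Var(ȳ) = N²·(1 − n/N)·s²/n.
f = 4709/49603 = 0.09493377; Var(ȳ) = 0.90506623·5240/4709 = 1.007124.
Var(Ŷ) = 49603² · 1.007124 = 2.4779859 × 10^9.

2.478 × 10^9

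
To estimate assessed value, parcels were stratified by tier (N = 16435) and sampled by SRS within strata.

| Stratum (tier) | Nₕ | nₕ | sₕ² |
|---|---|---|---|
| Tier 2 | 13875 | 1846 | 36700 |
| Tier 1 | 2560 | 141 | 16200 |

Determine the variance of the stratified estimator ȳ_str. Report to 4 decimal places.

14.9186

Var(ȳ_str) = Σₕ Wₕ²(1 − fₕ)sₕ²/nₕ with Wₕ = Nₕ/N, N = 16435.
Tier 2: Wₕ = 0.84423486; term = 0.84423486²·(1 − 0.13304505)·36700/1846 = 12.2845.
Tier 1: Wₕ = 0.15576514; term = 0.15576514²·(1 − 0.05507812)·16200/141 = 2.6341004.
Sum = 14.9186.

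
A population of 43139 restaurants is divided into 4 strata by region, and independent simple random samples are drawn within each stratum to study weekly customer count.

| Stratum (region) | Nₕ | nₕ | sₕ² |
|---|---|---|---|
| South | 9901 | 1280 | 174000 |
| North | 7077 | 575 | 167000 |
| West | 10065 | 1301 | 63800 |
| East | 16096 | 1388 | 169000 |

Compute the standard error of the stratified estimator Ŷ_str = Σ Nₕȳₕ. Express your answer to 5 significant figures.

241080

Var(Ŷ_str) = Σₕ Nₕ²(1 − fₕ)sₕ²/nₕ.
South: 9901²·(1 − 1280/9901)·174000/1280 = 1.1603152 × 10^10.
North: 7077²·(1 − 575/7077)·167000/575 = 1.3364256 × 10^10.
West: 10065²·(1 − 1301/10065)·63800/1301 = 4.3257312 × 10^9.
East: 16096²·(1 − 1388/16096)·169000/1388 = 2.8824967 × 10^10.
Sum = 5.8118106 × 10^10.
SE = √(5.8118106 × 10^10) = 241080.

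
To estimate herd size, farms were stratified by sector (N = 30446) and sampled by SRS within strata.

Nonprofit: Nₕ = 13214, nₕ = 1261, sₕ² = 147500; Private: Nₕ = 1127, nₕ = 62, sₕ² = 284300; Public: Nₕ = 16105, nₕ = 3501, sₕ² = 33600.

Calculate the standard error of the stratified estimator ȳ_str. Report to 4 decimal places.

5.2887

Var(ȳ_str) = Σₕ Wₕ²(1 − fₕ)sₕ²/nₕ with Wₕ = Nₕ/N, N = 30446.
Nonprofit: Wₕ = 0.43401432; term = 0.43401432²·(1 − 0.09542909)·147500/1261 = 19.930935.
Private: Wₕ = 0.03701636; term = 0.03701636²·(1 − 0.05501331)·284300/62 = 5.937426.
Public: Wₕ = 0.52896932; term = 0.52896932²·(1 − 0.21738590)·33600/3501 = 2.1016278.
Sum = 27.969989.
SE = √(27.969989) = 5.2887.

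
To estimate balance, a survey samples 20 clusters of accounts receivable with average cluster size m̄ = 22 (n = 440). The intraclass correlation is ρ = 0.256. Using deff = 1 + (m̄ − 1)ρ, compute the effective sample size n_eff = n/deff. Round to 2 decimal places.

69.01

deff = 1 + (22 − 1)·0.256 = 1 + 5.376 = 6.376.
n_eff = 440 / 6.376 = 69.01.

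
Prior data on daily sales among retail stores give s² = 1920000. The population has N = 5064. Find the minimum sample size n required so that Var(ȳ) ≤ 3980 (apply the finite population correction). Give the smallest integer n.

Without fpc, n₀ = s²/D = 1920000/3980 = 482.4121.
With fpc, (1 − n/N)·s²/n ≤ D requires n ≥ n₀/(1 + n₀/N) = 482.4121/(1 + 482.4121/5064) = 440.4532.
Rounding up, n = 441.

441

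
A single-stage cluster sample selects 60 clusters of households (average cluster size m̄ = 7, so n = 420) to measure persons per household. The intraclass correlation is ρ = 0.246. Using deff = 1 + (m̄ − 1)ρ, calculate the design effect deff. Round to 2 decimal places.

deff = 1 + (7 − 1)·0.246 = 1 + 1.476 = 2.476.

2.48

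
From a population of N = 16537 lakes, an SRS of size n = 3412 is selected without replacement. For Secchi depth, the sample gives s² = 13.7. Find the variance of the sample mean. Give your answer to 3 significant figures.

Under SRS without replacement, Var(ȳ) = (1 − f)·s²/n with f = n/N = 3412/16537 = 0.20632521.
Var(ȳ) = (1 − 0.20632521)·13.7/3412 = 0.79367479·0.0040152403 = 0.003186795.

0.00319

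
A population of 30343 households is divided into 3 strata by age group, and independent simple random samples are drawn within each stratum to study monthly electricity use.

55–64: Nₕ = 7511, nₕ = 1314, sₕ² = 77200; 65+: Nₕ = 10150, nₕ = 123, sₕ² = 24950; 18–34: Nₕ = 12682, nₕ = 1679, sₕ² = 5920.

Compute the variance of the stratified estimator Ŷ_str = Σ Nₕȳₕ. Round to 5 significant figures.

2.3871 × 10^10

Var(Ŷ_str) = Σₕ Nₕ²(1 − fₕ)sₕ²/nₕ.
55–64: 7511²·(1 − 1314/7511)·77200/1314 = 2.7346465 × 10^9.
65+: 10150²·(1 − 123/10150)·24950/123 = 2.0644411 × 10^10.
18–34: 12682²·(1 − 1679/12682)·5920/1679 = 4.920054 × 10^8.
Sum = 2.3871063 × 10^10.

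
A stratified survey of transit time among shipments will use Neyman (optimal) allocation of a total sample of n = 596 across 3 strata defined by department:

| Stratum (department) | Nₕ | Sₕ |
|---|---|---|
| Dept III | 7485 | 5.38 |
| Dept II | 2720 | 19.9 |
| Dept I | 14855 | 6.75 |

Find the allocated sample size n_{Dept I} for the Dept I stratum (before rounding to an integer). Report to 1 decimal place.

307.0

Neyman allocation: nₕ = n·NₕSₕ / Σⱼ NⱼSⱼ.
Σ NⱼSⱼ = 7485·5.38 + 2720·19.9 + 14855·6.75 = 194668.55.
n_{Dept I} = 596·14855·6.75 / 194668.55 = 307.0.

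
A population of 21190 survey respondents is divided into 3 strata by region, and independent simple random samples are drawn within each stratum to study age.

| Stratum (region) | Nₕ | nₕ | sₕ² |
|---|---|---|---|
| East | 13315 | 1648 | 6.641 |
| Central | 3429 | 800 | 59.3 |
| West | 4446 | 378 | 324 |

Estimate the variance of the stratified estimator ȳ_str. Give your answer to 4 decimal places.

0.0374

Var(ȳ_str) = Σₕ Wₕ²(1 − fₕ)sₕ²/nₕ with Wₕ = Nₕ/N, N = 21190.
East: Wₕ = 0.62836244; term = 0.62836244²·(1 − 0.12377018)·6.641/1648 = 0.0013941668.
Central: Wₕ = 0.16182161; term = 0.16182161²·(1 − 0.23330417)·59.3/800 = 0.0014881985.
West: Wₕ = 0.20981595; term = 0.20981595²·(1 − 0.08502024)·324/378 = 0.034525637.
Sum = 0.037408002.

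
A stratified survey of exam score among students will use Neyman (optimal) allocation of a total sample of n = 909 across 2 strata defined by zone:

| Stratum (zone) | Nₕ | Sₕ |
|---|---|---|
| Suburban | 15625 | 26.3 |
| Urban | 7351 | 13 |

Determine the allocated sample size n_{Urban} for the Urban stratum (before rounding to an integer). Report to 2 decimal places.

171.50

Neyman allocation: nₕ = n·NₕSₕ / Σⱼ NⱼSⱼ.
Σ NⱼSⱼ = 15625·26.3 + 7351·13 = 506500.5.
n_{Urban} = 909·7351·13 / 506500.5 = 171.50.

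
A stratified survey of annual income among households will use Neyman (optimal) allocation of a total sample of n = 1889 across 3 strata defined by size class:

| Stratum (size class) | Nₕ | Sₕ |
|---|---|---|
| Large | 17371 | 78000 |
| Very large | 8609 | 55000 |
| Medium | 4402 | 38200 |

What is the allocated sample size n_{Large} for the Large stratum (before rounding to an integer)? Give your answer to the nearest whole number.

Neyman allocation: nₕ = n·NₕSₕ / Σⱼ NⱼSⱼ.
Σ NⱼSⱼ = 17371·78000 + 8609·55000 + 4402·38200 = 1.9965894 × 10^9.
n_{Large} = 1889·17371·78000 / (1.9965894 × 10^9) = 1282.

1282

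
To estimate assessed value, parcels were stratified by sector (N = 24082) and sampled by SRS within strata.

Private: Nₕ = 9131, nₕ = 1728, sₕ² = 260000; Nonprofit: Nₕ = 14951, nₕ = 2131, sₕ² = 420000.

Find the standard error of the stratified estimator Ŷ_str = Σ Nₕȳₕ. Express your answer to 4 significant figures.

219000

Var(Ŷ_str) = Σₕ Nₕ²(1 − fₕ)sₕ²/nₕ.
Private: 9131²·(1 − 1728/9131)·260000/1728 = 1.0170814 × 10^10.
Nonprofit: 14951²·(1 − 2131/14951)·420000/2131 = 3.7776708 × 10^10.
Sum = 4.7947522 × 10^10.
SE = √(4.7947522 × 10^10) = 219000.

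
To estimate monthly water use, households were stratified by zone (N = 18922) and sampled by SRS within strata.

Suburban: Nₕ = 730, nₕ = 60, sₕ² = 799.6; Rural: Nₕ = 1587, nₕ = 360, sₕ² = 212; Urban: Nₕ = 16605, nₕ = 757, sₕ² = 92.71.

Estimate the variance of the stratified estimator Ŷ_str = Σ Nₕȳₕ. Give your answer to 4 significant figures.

Var(Ŷ_str) = Σₕ Nₕ²(1 − fₕ)sₕ²/nₕ.
Suburban: 730²·(1 − 60/730)·799.6/60 = 6.5180727 × 10^6.
Rural: 1587²·(1 − 360/1587)·212/360 = 1.1467133 × 10^6.
Urban: 16605²·(1 − 757/16605)·92.71/757 = 3.2228793 × 10^7.
Sum = 3.9893579 × 10^7.

3.989 × 10^7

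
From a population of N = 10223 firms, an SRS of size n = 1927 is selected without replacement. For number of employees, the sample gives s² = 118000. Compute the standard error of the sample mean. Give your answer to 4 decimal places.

Under SRS without replacement, Var(ȳ) = (1 − f)·s²/n with f = n/N = 1927/10223 = 0.18849653.
Var(ȳ) = (1 − 0.18849653)·118000/1927 = 0.81150347·61.23508 = 49.69248.
SE(ȳ) = √(49.69248) = 7.0493.

7.0493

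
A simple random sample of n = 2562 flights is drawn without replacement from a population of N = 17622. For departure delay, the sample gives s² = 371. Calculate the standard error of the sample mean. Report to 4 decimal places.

0.3518

Under SRS without replacement, Var(ȳ) = (1 − f)·s²/n with f = n/N = 2562/17622 = 0.14538645.
Var(ȳ) = (1 − 0.14538645)·371/2562 = 0.85461355·0.14480874 = 0.12375551.
SE(ȳ) = √(0.12375551) = 0.3518.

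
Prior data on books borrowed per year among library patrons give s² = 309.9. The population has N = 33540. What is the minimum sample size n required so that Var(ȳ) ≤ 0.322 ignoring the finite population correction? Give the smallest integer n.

963

Without fpc, n₀ = s²/D = 309.9/0.322 = 962.4224.
Rounding up, n = 963.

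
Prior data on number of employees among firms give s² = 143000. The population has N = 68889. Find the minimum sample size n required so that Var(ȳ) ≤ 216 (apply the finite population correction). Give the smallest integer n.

Without fpc, n₀ = s²/D = 143000/216 = 662.0370.
With fpc, (1 − n/N)·s²/n ≤ D requires n ≥ n₀/(1 + n₀/N) = 662.0370/(1 + 662.0370/68889) = 655.7353.
Rounding up, n = 656.

656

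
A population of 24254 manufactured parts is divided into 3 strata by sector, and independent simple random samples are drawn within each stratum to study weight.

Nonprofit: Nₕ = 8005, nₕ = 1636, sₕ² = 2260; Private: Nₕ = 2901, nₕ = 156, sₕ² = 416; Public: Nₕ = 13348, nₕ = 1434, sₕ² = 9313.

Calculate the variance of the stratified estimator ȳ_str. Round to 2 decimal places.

1.91

Var(ȳ_str) = Σₕ Wₕ²(1 − fₕ)sₕ²/nₕ with Wₕ = Nₕ/N, N = 24254.
Nonprofit: Wₕ = 0.33004865; term = 0.33004865²·(1 − 0.20437227)·2260/1636 = 0.11972669.
Private: Wₕ = 0.11960914; term = 0.11960914²·(1 − 0.05377456)·416/156 = 0.036098742.
Public: Wₕ = 0.55034221; term = 0.55034221²·(1 − 0.10743182)·9313/1434 = 1.7556886.
Sum = 1.911514.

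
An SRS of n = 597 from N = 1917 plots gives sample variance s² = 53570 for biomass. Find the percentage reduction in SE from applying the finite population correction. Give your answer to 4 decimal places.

17.0195

f = n/N = 597/1917 = 0.31142410.
SE_no-fpc = √(s²/n) = 9.4726973; SE_fpc = √((1−f)s²/n) = 7.860489.
Ratio = √(1−f) = 0.82980474. Reduction = 100·(1 − 0.82980474) = 17.0195%.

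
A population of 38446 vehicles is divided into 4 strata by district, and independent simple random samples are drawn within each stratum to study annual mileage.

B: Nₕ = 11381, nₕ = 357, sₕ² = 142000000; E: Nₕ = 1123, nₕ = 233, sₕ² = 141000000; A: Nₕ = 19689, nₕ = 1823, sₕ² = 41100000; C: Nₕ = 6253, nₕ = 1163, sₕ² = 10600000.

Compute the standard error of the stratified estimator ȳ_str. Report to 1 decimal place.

199.3

Var(ȳ_str) = Σₕ Wₕ²(1 − fₕ)sₕ²/nₕ with Wₕ = Nₕ/N, N = 38446.
B: Wₕ = 0.29602559; term = 0.29602559²·(1 − 0.03136807)·142000000/357 = 33762.72.
E: Wₕ = 0.02920980; term = 0.02920980²·(1 − 0.20747996)·141000000/233 = 409.19529.
A: Wₕ = 0.51212090; term = 0.51212090²·(1 − 0.09258977)·41100000/1823 = 5365.4212.
C: Wₕ = 0.16264371; term = 0.16264371²·(1 − 0.18599072)·10600000/1163 = 196.25921.
Sum = 39733.596.
SE = √(39733.596) = 199.3.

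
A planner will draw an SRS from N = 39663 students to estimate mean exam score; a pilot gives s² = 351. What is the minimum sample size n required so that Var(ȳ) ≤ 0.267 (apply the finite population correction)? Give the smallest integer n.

1273

Without fpc, n₀ = s²/D = 351/0.267 = 1314.6067.
With fpc, (1 − n/N)·s²/n ≤ D requires n ≥ n₀/(1 + n₀/N) = 1314.6067/(1 + 1314.6067/39663) = 1272.4327.
Rounding up, n = 1273.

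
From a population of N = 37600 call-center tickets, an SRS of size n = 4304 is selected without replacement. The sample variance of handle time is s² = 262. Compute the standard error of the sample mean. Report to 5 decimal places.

0.23218

Under SRS without replacement, Var(ȳ) = (1 − f)·s²/n with f = n/N = 4304/37600 = 0.11446809.
Var(ȳ) = (1 − 0.11446809)·262/4304 = 0.88553191·0.060873606 = 0.053905521.
SE(ȳ) = √(0.053905521) = 0.23218.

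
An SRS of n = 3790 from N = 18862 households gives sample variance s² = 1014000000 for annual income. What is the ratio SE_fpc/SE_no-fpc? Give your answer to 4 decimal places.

f = n/N = 3790/18862 = 0.20093309.
SE_no-fpc = √(s²/n) = 517.24866; SE_fpc = √((1−f)s²/n) = 462.37138.
Ratio = √(1−f) = 0.89390542.

0.8939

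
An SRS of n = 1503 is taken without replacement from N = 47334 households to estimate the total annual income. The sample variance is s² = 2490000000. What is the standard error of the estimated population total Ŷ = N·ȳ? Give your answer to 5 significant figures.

5.9950 × 10^7

Var(Ŷ) = N²·Var(ȳ) = N²·(1 − n/N)·s²/n.
f = 1503/47334 = 0.03175307; Var(ȳ) = 0.96824693·2490000000/1503 = 1.6040817 × 10^6.
Var(Ŷ) = 47334² · (1.6040817 × 10^6) = 3.5939572 × 10^15.
SE(Ŷ) = √(3.5939572 × 10^15) = 5.9950 × 10^7.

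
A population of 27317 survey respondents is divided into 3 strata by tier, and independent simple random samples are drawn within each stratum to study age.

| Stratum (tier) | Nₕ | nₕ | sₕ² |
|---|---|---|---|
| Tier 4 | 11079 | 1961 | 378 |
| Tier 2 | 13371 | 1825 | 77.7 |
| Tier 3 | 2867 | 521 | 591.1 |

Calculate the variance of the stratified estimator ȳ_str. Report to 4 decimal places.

Var(ȳ_str) = Σₕ Wₕ²(1 − fₕ)sₕ²/nₕ with Wₕ = Nₕ/N, N = 27317.
Tier 4: Wₕ = 0.40557162; term = 0.40557162²·(1 − 0.17700153)·378/1961 = 0.026094462.
Tier 2: Wₕ = 0.48947542; term = 0.48947542²·(1 − 0.13648942)·77.7/1825 = 0.0088082085.
Tier 3: Wₕ = 0.10495296; term = 0.10495296²·(1 − 0.18172306)·591.1/521 = 0.010226168.
Sum = 0.045128839.

0.0451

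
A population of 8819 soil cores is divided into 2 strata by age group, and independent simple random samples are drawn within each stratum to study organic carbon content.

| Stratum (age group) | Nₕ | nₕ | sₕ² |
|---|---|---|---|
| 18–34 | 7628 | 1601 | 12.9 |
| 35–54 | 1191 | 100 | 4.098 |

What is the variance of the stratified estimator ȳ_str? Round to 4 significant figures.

Var(ȳ_str) = Σₕ Wₕ²(1 − fₕ)sₕ²/nₕ with Wₕ = Nₕ/N, N = 8819.
18–34: Wₕ = 0.86495067; term = 0.86495067²·(1 − 0.20988464)·12.9/1601 = 0.0047629012.
35–54: Wₕ = 0.13504933; term = 0.13504933²·(1 − 0.08396306)·4.098/100 = 6.8465184 × 10^-4.
Sum = 0.005447553.

0.005448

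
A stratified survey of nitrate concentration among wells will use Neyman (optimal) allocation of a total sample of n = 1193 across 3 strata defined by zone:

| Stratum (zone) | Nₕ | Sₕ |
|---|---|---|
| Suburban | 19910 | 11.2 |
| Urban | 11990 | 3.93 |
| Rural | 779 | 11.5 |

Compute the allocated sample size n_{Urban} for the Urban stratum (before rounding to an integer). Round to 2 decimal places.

Neyman allocation: nₕ = n·NₕSₕ / Σⱼ NⱼSⱼ.
Σ NⱼSⱼ = 19910·11.2 + 11990·3.93 + 779·11.5 = 279071.2.
n_{Urban} = 1193·11990·3.93 / 279071.2 = 201.44.

201.44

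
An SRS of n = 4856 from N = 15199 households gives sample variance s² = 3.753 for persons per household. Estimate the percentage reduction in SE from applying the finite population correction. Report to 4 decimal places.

f = n/N = 4856/15199 = 0.31949470.
SE_no-fpc = √(s²/n) = 0.027800329; SE_fpc = √((1−f)s²/n) = 0.022933255.
Ratio = √(1−f) = 0.82492745. Reduction = 100·(1 − 0.82492745) = 17.5073%.

17.5073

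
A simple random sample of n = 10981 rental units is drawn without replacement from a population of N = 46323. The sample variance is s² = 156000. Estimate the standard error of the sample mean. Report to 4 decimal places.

Under SRS without replacement, Var(ȳ) = (1 − f)·s²/n with f = n/N = 10981/46323 = 0.23705287.
Var(ȳ) = (1 − 0.23705287)·156000/10981 = 0.76294713·14.206356 = 10.838699.
SE(ȳ) = √(10.838699) = 3.2922.

3.2922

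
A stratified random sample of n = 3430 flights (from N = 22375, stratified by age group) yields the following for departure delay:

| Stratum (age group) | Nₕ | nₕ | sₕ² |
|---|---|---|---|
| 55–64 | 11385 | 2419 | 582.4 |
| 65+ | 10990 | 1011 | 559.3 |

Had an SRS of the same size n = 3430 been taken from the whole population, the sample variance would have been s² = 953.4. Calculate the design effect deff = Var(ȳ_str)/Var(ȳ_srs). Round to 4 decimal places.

0.7235

Var(ȳ_str) = Σ Wₕ²(1−fₕ)sₕ²/nₕ with Wₕ = Nₕ/22375:
  55–64: (11385/22375)²·(1−2419/11385)·582.4/2419 = 0.049089791
  65+: (10990/22375)²·(1−1011/10990)·559.3/1011 = 0.12118596
  → Var(ȳ_str) = 0.17027575.
Var(ȳ_srs) = (1 − 3430/22375)·953.4/3430 = 0.23534913.
deff = 0.17027575 / 0.23534913 = 0.7235.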